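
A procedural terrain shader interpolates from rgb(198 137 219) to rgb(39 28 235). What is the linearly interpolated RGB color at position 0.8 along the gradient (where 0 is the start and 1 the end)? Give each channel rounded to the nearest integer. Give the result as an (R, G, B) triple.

R = 198 + 0.8 × (39 − 198) = 198 + 0.8 × -159 = 70.8 → 71
G = 137 + 0.8 × (28 − 137) = 137 + 0.8 × -109 = 49.8 → 50
B = 219 + 0.8 × (235 − 219) = 219 + 0.8 × 16 = 231.8 → 232

(71, 50, 232)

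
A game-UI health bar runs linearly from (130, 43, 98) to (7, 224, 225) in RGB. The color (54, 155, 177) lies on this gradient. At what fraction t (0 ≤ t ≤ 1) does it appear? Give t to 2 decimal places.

0.62

Invert the lerp on the G channel (largest span, 181): t = (155 − 43) / (224 − 43) = 112/181 = 0.61878.
Check on R: (54 − 130)/(7 − 130) = 0.6179 ✓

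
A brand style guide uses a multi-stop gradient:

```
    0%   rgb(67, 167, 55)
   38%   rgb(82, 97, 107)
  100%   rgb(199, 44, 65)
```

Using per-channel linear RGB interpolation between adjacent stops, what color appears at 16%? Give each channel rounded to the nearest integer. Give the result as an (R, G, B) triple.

(73, 138, 77)

16% lies between the 0% and 38% stops, so the local fraction is t = (16 − 0)/(38 − 0) = 16/38 ≈ 0.4211.
R = 67 + 0.4211 × (82 − 67) = 73.317 → 73
G = 167 + 0.4211 × (97 − 167) = 137.523 → 138
B = 55 + 0.4211 × (107 − 55) = 76.897 → 77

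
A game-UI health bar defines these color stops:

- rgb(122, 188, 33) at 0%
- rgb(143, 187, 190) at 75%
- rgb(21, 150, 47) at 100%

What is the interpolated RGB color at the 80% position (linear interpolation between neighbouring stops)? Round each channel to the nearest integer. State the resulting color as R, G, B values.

80% lies between the 75% and 100% stops, so the local fraction is t = (80 − 75)/(100 − 75) = 5/25 ≈ 0.2.
R = 143 + 0.2 × (21 − 143) = 118.6 → 119
G = 187 + 0.2 × (150 − 187) = 179.6 → 180
B = 190 + 0.2 × (47 − 190) = 161.4 → 161

(119, 180, 161)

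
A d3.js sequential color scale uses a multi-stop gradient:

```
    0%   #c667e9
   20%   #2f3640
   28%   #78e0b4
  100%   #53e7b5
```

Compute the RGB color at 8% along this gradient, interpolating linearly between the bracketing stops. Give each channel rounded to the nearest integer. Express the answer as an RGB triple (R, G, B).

8% lies between the 0% and 20% stops, so the local fraction is t = (8 − 0)/(20 − 0) = 8/20 ≈ 0.4.
#c667e9 → (198, 103, 233); #2f3640 → (47, 54, 64).
R = 198 + 0.4 × (47 − 198) = 137.6 → 138
G = 103 + 0.4 × (54 − 103) = 83.4 → 83
B = 233 + 0.4 × (64 − 233) = 165.4 → 165

(138, 83, 165)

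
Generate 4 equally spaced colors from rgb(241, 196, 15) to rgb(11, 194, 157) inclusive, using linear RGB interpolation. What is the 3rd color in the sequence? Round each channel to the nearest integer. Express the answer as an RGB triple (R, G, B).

(88, 195, 110)

With 4 swatches and endpoints inclusive, swatch 3 sits at t = (3 − 1)/(4 − 1) = 2/3 ≈ 0.6667.
R = 241 + 0.6667 × (11 − 241) = 87.659 → 88
G = 196 + 0.6667 × (194 − 196) = 194.667 → 195
B = 15 + 0.6667 × (157 − 15) = 109.671 → 110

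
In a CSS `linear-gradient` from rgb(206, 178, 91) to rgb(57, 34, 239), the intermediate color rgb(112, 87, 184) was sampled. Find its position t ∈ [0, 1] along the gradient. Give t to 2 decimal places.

0.63

Invert the lerp on the R channel (largest span, 149): t = (112 − 206) / (57 − 206) = -94/-149 = 0.63087.
Check on G: (87 − 178)/(34 − 178) = 0.6319 ✓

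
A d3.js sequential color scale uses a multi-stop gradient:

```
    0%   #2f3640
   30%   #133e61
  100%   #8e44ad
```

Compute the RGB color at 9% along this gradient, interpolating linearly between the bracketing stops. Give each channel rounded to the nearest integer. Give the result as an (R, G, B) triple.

9% lies between the 0% and 30% stops, so the local fraction is t = (9 − 0)/(30 − 0) = 9/30 ≈ 0.3.
#2f3640 → (47, 54, 64); #133e61 → (19, 62, 97).
R = 47 + 0.3 × (19 − 47) = 38.6 → 39
G = 54 + 0.3 × (62 − 54) = 56.4 → 56
B = 64 + 0.3 × (97 − 64) = 73.9 → 74

(39, 56, 74)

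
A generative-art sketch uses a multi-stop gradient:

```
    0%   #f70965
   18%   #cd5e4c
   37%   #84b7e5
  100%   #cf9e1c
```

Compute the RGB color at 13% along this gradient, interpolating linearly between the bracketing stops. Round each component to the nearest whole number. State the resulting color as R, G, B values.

13% lies between the 0% and 18% stops, so the local fraction is t = (13 − 0)/(18 − 0) = 13/18 ≈ 0.7222.
#f70965 → (247, 9, 101); #cd5e4c → (205, 94, 76).
R = 247 + 0.7222 × (205 − 247) = 216.668 → 217
G = 9 + 0.7222 × (94 − 9) = 70.387 → 70
B = 101 + 0.7222 × (76 − 101) = 82.945 → 83

(217, 70, 83)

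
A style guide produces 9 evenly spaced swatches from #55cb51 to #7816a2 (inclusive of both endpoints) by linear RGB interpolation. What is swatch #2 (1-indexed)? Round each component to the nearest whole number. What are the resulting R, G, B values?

(89, 180, 91)

With 9 swatches and endpoints inclusive, swatch 2 sits at t = (2 − 1)/(9 − 1) = 1/8 ≈ 0.125.
#55cb51 → (85, 203, 81); #7816a2 → (120, 22, 162).
R = 85 + 0.125 × (120 − 85) = 89.375 → 89
G = 203 + 0.125 × (22 − 203) = 180.375 → 180
B = 81 + 0.125 × (162 − 81) = 91.125 → 91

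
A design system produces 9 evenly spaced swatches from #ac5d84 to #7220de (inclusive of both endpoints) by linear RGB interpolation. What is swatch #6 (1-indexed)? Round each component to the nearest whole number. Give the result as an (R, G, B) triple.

(136, 55, 188)

With 9 swatches and endpoints inclusive, swatch 6 sits at t = (6 − 1)/(9 − 1) = 5/8 ≈ 0.625.
#ac5d84 → (172, 93, 132); #7220de → (114, 32, 222).
R = 172 + 0.625 × (114 − 172) = 135.75 → 136
G = 93 + 0.625 × (32 − 93) = 54.875 → 55
B = 132 + 0.625 × (222 − 132) = 188.25 → 188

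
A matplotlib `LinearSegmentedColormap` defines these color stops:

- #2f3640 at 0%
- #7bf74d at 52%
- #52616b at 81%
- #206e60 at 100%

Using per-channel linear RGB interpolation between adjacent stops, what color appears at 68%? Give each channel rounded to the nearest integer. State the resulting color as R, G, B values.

68% lies between the 52% and 81% stops, so the local fraction is t = (68 − 52)/(81 − 52) = 16/29 ≈ 0.5517.
#7bf74d → (123, 247, 77); #52616b → (82, 97, 107).
R = 123 + 0.5517 × (82 − 123) = 100.38 → 100
G = 247 + 0.5517 × (97 − 247) = 164.245 → 164
B = 77 + 0.5517 × (107 − 77) = 93.551 → 94

(100, 164, 94)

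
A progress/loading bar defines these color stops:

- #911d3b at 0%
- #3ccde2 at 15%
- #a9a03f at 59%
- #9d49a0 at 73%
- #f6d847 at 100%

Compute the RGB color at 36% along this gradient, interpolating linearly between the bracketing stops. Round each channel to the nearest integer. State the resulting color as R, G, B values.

(112, 184, 148)

36% lies between the 15% and 59% stops, so the local fraction is t = (36 − 15)/(59 − 15) = 21/44 ≈ 0.4773.
#3ccde2 → (60, 205, 226); #a9a03f → (169, 160, 63).
R = 60 + 0.4773 × (169 − 60) = 112.026 → 112
G = 205 + 0.4773 × (160 − 205) = 183.522 → 184
B = 226 + 0.4773 × (63 − 226) = 148.2 → 148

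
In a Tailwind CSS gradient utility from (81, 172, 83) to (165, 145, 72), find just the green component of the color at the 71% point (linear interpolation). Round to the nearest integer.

153

G = 172 + 0.71 × (145 − 172) = 152.83 → 153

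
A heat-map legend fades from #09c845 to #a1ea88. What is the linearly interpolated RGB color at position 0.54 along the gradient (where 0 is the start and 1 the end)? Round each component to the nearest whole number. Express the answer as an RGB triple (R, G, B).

(91, 218, 105)

#09c845 → (9, 200, 69); #a1ea88 → (161, 234, 136).
R = 9 + 0.54 × (161 − 9) = 9 + 0.54 × 152 = 91.08 → 91
G = 200 + 0.54 × (234 − 200) = 200 + 0.54 × 34 = 218.36 → 218
B = 69 + 0.54 × (136 − 69) = 69 + 0.54 × 67 = 105.18 → 105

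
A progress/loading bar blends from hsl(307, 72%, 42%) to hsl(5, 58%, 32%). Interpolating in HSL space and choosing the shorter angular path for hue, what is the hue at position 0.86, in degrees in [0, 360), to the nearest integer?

357

Hue: 5 − 307 = -302°, but |-302| > 180 so the shorter arc goes the other way: Δh = -302 + 360 = 58°.
H = 307 + 0.86 × (58) = 356.88 → 357°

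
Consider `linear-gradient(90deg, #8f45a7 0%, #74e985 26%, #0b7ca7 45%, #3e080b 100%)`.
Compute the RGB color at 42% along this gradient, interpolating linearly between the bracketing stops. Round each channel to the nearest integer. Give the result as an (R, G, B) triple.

42% lies between the 26% and 45% stops, so the local fraction is t = (42 − 26)/(45 − 26) = 16/19 ≈ 0.8421.
#74e985 → (116, 233, 133); #0b7ca7 → (11, 124, 167).
R = 116 + 0.8421 × (11 − 116) = 27.58 → 28
G = 233 + 0.8421 × (124 − 233) = 141.211 → 141
B = 133 + 0.8421 × (167 − 133) = 161.631 → 162

(28, 141, 162)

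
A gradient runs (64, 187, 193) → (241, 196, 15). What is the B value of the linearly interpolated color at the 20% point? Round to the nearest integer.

157

B = 193 + 0.2 × (15 − 193) = 157.4 → 157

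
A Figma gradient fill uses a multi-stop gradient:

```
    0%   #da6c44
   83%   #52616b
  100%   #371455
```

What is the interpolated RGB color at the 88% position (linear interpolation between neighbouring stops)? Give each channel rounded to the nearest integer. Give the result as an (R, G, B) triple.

88% lies between the 83% and 100% stops, so the local fraction is t = (88 − 83)/(100 − 83) = 5/17 ≈ 0.2941.
#52616b → (82, 97, 107); #371455 → (55, 20, 85).
R = 82 + 0.2941 × (55 − 82) = 74.059 → 74
G = 97 + 0.2941 × (20 − 97) = 74.354 → 74
B = 107 + 0.2941 × (85 − 107) = 100.53 → 101

(74, 74, 101)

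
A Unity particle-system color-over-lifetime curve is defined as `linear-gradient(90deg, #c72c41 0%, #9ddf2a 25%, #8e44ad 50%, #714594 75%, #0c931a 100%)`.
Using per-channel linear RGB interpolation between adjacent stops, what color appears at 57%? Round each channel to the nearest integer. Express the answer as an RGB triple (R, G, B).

(134, 68, 166)

57% lies between the 50% and 75% stops, so the local fraction is t = (57 − 50)/(75 − 50) = 7/25 ≈ 0.28.
#8e44ad → (142, 68, 173); #714594 → (113, 69, 148).
R = 142 + 0.28 × (113 − 142) = 133.88 → 134
G = 68 + 0.28 × (69 − 68) = 68.28 → 68
B = 173 + 0.28 × (148 − 173) = 166 → 166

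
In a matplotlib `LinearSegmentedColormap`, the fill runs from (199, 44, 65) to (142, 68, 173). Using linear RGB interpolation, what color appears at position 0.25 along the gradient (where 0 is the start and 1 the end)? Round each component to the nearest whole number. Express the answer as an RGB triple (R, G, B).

(185, 50, 92)

R = 199 + 0.25 × (142 − 199) = 199 + 0.25 × -57 = 184.75 → 185
G = 44 + 0.25 × (68 − 44) = 44 + 0.25 × 24 = 50 → 50
B = 65 + 0.25 × (173 − 65) = 65 + 0.25 × 108 = 92 → 92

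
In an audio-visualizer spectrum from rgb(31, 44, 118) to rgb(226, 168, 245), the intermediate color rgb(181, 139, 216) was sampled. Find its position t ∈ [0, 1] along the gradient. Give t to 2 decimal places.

0.77

Invert the lerp on the R channel (largest span, 195): t = (181 − 31) / (226 − 31) = 150/195 = 0.76923.
Check on G: (139 − 44)/(168 − 44) = 0.7661 ✓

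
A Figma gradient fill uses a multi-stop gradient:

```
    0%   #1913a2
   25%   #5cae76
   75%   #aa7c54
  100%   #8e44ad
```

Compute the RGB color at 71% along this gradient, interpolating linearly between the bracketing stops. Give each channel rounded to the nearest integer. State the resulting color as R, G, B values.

71% lies between the 25% and 75% stops, so the local fraction is t = (71 − 25)/(75 − 25) = 46/50 ≈ 0.92.
#5cae76 → (92, 174, 118); #aa7c54 → (170, 124, 84).
R = 92 + 0.92 × (170 − 92) = 163.76 → 164
G = 174 + 0.92 × (124 − 174) = 128 → 128
B = 118 + 0.92 × (84 − 118) = 86.72 → 87

(164, 128, 87)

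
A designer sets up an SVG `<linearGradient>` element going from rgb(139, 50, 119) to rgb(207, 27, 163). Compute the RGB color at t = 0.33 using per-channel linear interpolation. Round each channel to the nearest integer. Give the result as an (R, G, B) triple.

(161, 42, 134)

R = 139 + 0.33 × (207 − 139) = 139 + 0.33 × 68 = 161.44 → 161
G = 50 + 0.33 × (27 − 50) = 50 + 0.33 × -23 = 42.41 → 42
B = 119 + 0.33 × (163 − 119) = 119 + 0.33 × 44 = 133.52 → 134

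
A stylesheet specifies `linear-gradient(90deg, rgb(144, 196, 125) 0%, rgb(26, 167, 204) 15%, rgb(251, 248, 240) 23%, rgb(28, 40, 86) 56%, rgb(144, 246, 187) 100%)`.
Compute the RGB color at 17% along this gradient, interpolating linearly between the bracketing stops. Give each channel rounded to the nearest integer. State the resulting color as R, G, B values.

(82, 187, 213)

17% lies between the 15% and 23% stops, so the local fraction is t = (17 − 15)/(23 − 15) = 2/8 ≈ 0.25.
R = 26 + 0.25 × (251 − 26) = 82.25 → 82
G = 167 + 0.25 × (248 − 167) = 187.25 → 187
B = 204 + 0.25 × (240 − 204) = 213 → 213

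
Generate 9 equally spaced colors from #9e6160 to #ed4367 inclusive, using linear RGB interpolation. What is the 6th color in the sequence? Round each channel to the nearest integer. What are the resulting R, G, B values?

(207, 78, 100)

With 9 swatches and endpoints inclusive, swatch 6 sits at t = (6 − 1)/(9 − 1) = 5/8 ≈ 0.625.
#9e6160 → (158, 97, 96); #ed4367 → (237, 67, 103).
R = 158 + 0.625 × (237 − 158) = 207.375 → 207
G = 97 + 0.625 × (67 − 97) = 78.25 → 78
B = 96 + 0.625 × (103 − 96) = 100.375 → 100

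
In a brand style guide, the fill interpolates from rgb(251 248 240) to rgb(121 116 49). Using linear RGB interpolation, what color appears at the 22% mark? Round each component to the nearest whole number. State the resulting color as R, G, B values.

(222, 219, 198)

22% corresponds to t = 0.22.
R = 251 + 0.22 × (121 − 251) = 251 + 0.22 × -130 = 222.4 → 222
G = 248 + 0.22 × (116 − 248) = 248 + 0.22 × -132 = 218.96 → 219
B = 240 + 0.22 × (49 − 240) = 240 + 0.22 × -191 = 197.98 → 198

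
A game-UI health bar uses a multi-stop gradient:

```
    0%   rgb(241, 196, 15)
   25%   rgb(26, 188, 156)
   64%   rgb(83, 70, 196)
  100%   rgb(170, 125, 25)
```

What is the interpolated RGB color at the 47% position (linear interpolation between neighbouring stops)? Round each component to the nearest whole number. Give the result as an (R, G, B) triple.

(58, 121, 179)

47% lies between the 25% and 64% stops, so the local fraction is t = (47 − 25)/(64 − 25) = 22/39 ≈ 0.5641.
R = 26 + 0.5641 × (83 − 26) = 58.154 → 58
G = 188 + 0.5641 × (70 − 188) = 121.436 → 121
B = 156 + 0.5641 × (196 − 156) = 178.564 → 179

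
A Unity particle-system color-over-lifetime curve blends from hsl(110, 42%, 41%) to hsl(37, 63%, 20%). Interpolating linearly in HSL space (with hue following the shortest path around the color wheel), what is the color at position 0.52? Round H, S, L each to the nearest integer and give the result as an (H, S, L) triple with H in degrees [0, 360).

(72, 53, 30)

Hue arc: Δh = 37 − 110 = -73° (|Δh| ≤ 180, already the shorter path).
H = 110 + 0.52 × (-73) = 72.04 → 72°
S = 42 + 0.52 × (63 − 42) = 52.92 → 53%
L = 41 + 0.52 × (20 − 41) = 30.08 → 30%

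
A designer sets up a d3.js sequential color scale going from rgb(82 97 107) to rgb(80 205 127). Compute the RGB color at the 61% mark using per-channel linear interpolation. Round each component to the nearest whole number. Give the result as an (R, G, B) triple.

(81, 163, 119)

61% corresponds to t = 0.61.
R = 82 + 0.61 × (80 − 82) = 82 + 0.61 × -2 = 80.78 → 81
G = 97 + 0.61 × (205 − 97) = 97 + 0.61 × 108 = 162.88 → 163
B = 107 + 0.61 × (127 − 107) = 107 + 0.61 × 20 = 119.2 → 119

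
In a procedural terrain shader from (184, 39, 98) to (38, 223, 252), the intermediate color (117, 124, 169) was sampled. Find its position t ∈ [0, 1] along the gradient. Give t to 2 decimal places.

Invert the lerp on the G channel (largest span, 184): t = (124 − 39) / (223 − 39) = 85/184 = 0.46196.
Check on R: (117 − 184)/(38 − 184) = 0.4589 ✓

0.46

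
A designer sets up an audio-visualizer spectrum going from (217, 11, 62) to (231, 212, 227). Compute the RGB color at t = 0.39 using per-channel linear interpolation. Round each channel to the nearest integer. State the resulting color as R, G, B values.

R = 217 + 0.39 × (231 − 217) = 217 + 0.39 × 14 = 222.46 → 222
G = 11 + 0.39 × (212 − 11) = 11 + 0.39 × 201 = 89.39 → 89
B = 62 + 0.39 × (227 − 62) = 62 + 0.39 × 165 = 126.35 → 126

(222, 89, 126)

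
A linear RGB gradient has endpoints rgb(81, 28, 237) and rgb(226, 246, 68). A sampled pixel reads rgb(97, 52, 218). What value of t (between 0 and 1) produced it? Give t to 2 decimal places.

0.11

Invert the lerp on the G channel (largest span, 218): t = (52 − 28) / (246 − 28) = 24/218 = 0.11009.
Check on R: (97 − 81)/(226 − 81) = 0.1103 ✓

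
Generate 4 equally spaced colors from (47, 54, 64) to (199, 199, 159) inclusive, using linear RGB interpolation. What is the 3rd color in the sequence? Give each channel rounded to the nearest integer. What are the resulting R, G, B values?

With 4 swatches and endpoints inclusive, swatch 3 sits at t = (3 − 1)/(4 − 1) = 2/3 ≈ 0.6667.
R = 47 + 0.6667 × (199 − 47) = 148.338 → 148
G = 54 + 0.6667 × (199 − 54) = 150.671 → 151
B = 64 + 0.6667 × (159 − 64) = 127.337 → 127

(148, 151, 127)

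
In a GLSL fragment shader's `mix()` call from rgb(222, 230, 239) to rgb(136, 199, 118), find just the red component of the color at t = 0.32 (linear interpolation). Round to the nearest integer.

R = 222 + 0.32 × (136 − 222) = 194.48 → 194

194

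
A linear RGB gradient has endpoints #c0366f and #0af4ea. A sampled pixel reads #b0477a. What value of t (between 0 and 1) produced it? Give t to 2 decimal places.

0.09

Invert the lerp on the G channel (largest span, 190): t = (71 − 54) / (244 − 54) = 17/190 = 0.089474.
Check on R: (176 − 192)/(10 − 192) = 0.08791 ✓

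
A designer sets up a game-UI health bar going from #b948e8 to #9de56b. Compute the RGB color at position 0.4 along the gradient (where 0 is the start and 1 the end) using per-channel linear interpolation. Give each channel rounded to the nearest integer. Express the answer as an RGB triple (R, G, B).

#b948e8 → (185, 72, 232); #9de56b → (157, 229, 107).
R = 185 + 0.4 × (157 − 185) = 185 + 0.4 × -28 = 173.8 → 174
G = 72 + 0.4 × (229 − 72) = 72 + 0.4 × 157 = 134.8 → 135
B = 232 + 0.4 × (107 − 232) = 232 + 0.4 × -125 = 182 → 182

(174, 135, 182)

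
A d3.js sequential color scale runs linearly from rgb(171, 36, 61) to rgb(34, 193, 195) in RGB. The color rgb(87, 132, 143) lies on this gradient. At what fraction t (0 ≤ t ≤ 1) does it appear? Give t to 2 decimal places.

0.61

Invert the lerp on the G channel (largest span, 157): t = (132 − 36) / (193 − 36) = 96/157 = 0.61146.
Check on R: (87 − 171)/(34 − 171) = 0.6131 ✓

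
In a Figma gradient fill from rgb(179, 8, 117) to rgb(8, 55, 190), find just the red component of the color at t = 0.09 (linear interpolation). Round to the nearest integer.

164

R = 179 + 0.09 × (8 − 179) = 163.61 → 164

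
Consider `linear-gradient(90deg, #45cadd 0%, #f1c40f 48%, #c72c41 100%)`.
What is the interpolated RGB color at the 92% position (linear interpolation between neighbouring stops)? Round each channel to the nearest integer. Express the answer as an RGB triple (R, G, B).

(205, 67, 57)

92% lies between the 48% and 100% stops, so the local fraction is t = (92 − 48)/(100 − 48) = 44/52 ≈ 0.8462.
#f1c40f → (241, 196, 15); #c72c41 → (199, 44, 65).
R = 241 + 0.8462 × (199 − 241) = 205.46 → 205
G = 196 + 0.8462 × (44 − 196) = 67.378 → 67
B = 15 + 0.8462 × (65 − 15) = 57.31 → 57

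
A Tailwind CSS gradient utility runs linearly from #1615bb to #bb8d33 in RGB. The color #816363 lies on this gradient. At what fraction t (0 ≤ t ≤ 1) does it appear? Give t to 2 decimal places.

Invert the lerp on the R channel (largest span, 165): t = (129 − 22) / (187 − 22) = 107/165 = 0.64848.
Check on G: (99 − 21)/(141 − 21) = 0.65 ✓

0.65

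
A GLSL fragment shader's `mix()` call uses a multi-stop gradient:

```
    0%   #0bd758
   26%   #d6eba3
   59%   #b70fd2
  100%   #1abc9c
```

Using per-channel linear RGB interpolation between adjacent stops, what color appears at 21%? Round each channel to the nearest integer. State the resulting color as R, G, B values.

21% lies between the 0% and 26% stops, so the local fraction is t = (21 − 0)/(26 − 0) = 21/26 ≈ 0.8077.
#0bd758 → (11, 215, 88); #d6eba3 → (214, 235, 163).
R = 11 + 0.8077 × (214 − 11) = 174.963 → 175
G = 215 + 0.8077 × (235 − 215) = 231.154 → 231
B = 88 + 0.8077 × (163 − 88) = 148.577 → 149

(175, 231, 149)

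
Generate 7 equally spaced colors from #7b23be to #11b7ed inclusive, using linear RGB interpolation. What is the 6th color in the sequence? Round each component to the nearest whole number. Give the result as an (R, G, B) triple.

(35, 158, 229)

With 7 swatches and endpoints inclusive, swatch 6 sits at t = (6 − 1)/(7 − 1) = 5/6 ≈ 0.8333.
#7b23be → (123, 35, 190); #11b7ed → (17, 183, 237).
R = 123 + 0.8333 × (17 − 123) = 34.67 → 35
G = 35 + 0.8333 × (183 − 35) = 158.328 → 158
B = 190 + 0.8333 × (237 − 190) = 229.165 → 229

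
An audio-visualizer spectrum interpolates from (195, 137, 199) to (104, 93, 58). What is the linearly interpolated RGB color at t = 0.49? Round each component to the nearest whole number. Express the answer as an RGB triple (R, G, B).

R = 195 + 0.49 × (104 − 195) = 195 + 0.49 × -91 = 150.41 → 150
G = 137 + 0.49 × (93 − 137) = 137 + 0.49 × -44 = 115.44 → 115
B = 199 + 0.49 × (58 − 199) = 199 + 0.49 × -141 = 129.91 → 130
So the blended color is (150, 115, 130), about #967382.

(150, 115, 130)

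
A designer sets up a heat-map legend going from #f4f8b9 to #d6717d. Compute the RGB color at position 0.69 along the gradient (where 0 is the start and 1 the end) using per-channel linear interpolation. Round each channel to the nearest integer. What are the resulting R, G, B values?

(223, 155, 144)

#f4f8b9 → (244, 248, 185); #d6717d → (214, 113, 125).
R = 244 + 0.69 × (214 − 244) = 244 + 0.69 × -30 = 223.3 → 223
G = 248 + 0.69 × (113 − 248) = 248 + 0.69 × -135 = 154.85 → 155
B = 185 + 0.69 × (125 − 185) = 185 + 0.69 × -60 = 143.6 → 144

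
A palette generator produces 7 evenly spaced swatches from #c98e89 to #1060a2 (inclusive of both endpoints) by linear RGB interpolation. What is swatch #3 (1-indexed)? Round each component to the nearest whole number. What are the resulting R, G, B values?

With 7 swatches and endpoints inclusive, swatch 3 sits at t = (3 − 1)/(7 − 1) = 2/6 ≈ 0.3333.
#c98e89 → (201, 142, 137); #1060a2 → (16, 96, 162).
R = 201 + 0.3333 × (16 − 201) = 139.339 → 139
G = 142 + 0.3333 × (96 − 142) = 126.668 → 127
B = 137 + 0.3333 × (162 − 137) = 145.333 → 145

(139, 127, 145)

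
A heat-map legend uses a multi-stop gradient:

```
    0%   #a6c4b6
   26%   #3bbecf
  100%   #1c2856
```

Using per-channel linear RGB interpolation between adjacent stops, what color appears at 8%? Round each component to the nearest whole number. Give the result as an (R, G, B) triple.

8% lies between the 0% and 26% stops, so the local fraction is t = (8 − 0)/(26 − 0) = 8/26 ≈ 0.3077.
#a6c4b6 → (166, 196, 182); #3bbecf → (59, 190, 207).
R = 166 + 0.3077 × (59 − 166) = 133.076 → 133
G = 196 + 0.3077 × (190 − 196) = 194.154 → 194
B = 182 + 0.3077 × (207 − 182) = 189.692 → 190

(133, 194, 190)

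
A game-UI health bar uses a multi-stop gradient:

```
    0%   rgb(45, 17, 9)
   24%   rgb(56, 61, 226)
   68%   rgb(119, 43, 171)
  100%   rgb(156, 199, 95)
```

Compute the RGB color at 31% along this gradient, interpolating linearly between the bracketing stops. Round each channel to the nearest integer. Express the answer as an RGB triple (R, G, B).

31% lies between the 24% and 68% stops, so the local fraction is t = (31 − 24)/(68 − 24) = 7/44 ≈ 0.1591.
R = 56 + 0.1591 × (119 − 56) = 66.023 → 66
G = 61 + 0.1591 × (43 − 61) = 58.136 → 58
B = 226 + 0.1591 × (171 − 226) = 217.25 → 217

(66, 58, 217)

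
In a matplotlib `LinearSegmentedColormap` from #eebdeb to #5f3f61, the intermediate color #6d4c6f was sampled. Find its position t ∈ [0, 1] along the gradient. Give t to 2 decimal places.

0.90

Invert the lerp on the R channel (largest span, 143): t = (109 − 238) / (95 − 238) = -129/-143 = 0.9021.
Check on G: (76 − 189)/(63 − 189) = 0.8968 ✓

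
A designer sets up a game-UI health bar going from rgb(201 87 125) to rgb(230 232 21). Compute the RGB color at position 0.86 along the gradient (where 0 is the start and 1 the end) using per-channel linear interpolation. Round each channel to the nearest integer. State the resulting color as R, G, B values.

(226, 212, 36)

R = 201 + 0.86 × (230 − 201) = 201 + 0.86 × 29 = 225.94 → 226
G = 87 + 0.86 × (232 − 87) = 87 + 0.86 × 145 = 211.7 → 212
B = 125 + 0.86 × (21 − 125) = 125 + 0.86 × -104 = 35.56 → 36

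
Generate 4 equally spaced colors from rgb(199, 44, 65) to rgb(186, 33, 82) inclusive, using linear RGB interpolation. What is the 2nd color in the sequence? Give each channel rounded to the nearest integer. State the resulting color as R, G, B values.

(195, 40, 71)

With 4 swatches and endpoints inclusive, swatch 2 sits at t = (2 − 1)/(4 − 1) = 1/3 ≈ 0.3333.
R = 199 + 0.3333 × (186 − 199) = 194.667 → 195
G = 44 + 0.3333 × (33 − 44) = 40.334 → 40
B = 65 + 0.3333 × (82 − 65) = 70.666 → 71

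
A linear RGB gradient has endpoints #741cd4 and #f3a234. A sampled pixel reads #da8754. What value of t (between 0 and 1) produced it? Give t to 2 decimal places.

Invert the lerp on the B channel (largest span, 160): t = (84 − 212) / (52 − 212) = -128/-160 = 0.8.
Check on R: (218 − 116)/(243 − 116) = 0.8031 ✓

0.80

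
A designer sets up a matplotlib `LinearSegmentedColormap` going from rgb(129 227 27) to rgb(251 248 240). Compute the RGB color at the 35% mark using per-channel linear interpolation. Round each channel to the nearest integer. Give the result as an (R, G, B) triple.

35% corresponds to t = 0.35.
R = 129 + 0.35 × (251 − 129) = 129 + 0.35 × 122 = 171.7 → 172
G = 227 + 0.35 × (248 − 227) = 227 + 0.35 × 21 = 234.35 → 234
B = 27 + 0.35 × (240 − 27) = 27 + 0.35 × 213 = 101.55 → 102
So the blended color is (172, 234, 102), about #acea66.

(172, 234, 102)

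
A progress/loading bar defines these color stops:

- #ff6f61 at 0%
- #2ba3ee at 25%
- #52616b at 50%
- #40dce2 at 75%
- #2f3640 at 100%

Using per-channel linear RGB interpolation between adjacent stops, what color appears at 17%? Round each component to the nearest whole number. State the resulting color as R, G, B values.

(111, 146, 193)

17% lies between the 0% and 25% stops, so the local fraction is t = (17 − 0)/(25 − 0) = 17/25 ≈ 0.68.
#ff6f61 → (255, 111, 97); #2ba3ee → (43, 163, 238).
R = 255 + 0.68 × (43 − 255) = 110.84 → 111
G = 111 + 0.68 × (163 − 111) = 146.36 → 146
B = 97 + 0.68 × (238 − 97) = 192.88 → 193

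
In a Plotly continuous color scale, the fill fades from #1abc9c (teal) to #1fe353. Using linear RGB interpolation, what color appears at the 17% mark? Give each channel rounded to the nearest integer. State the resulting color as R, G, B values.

#1abc9c → (26, 188, 156); #1fe353 → (31, 227, 83).
17% corresponds to t = 0.17.
R = 26 + 0.17 × (31 − 26) = 26 + 0.17 × 5 = 26.85 → 27
G = 188 + 0.17 × (227 − 188) = 188 + 0.17 × 39 = 194.63 → 195
B = 156 + 0.17 × (83 − 156) = 156 + 0.17 × -73 = 143.59 → 144

(27, 195, 144)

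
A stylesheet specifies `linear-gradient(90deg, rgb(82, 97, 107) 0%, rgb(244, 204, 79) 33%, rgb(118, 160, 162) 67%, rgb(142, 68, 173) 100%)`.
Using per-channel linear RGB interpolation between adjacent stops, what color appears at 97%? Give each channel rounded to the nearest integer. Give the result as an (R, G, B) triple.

97% lies between the 67% and 100% stops, so the local fraction is t = (97 − 67)/(100 − 67) = 30/33 ≈ 0.9091.
R = 118 + 0.9091 × (142 − 118) = 139.818 → 140
G = 160 + 0.9091 × (68 − 160) = 76.363 → 76
B = 162 + 0.9091 × (173 − 162) = 172 → 172

(140, 76, 172)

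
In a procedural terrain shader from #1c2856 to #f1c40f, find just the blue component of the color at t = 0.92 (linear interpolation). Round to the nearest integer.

B₁ = 86 (from #1c2856), B₂ = 15 (from #f1c40f).
B = 86 + 0.92 × (15 − 86) = 20.68 → 21

21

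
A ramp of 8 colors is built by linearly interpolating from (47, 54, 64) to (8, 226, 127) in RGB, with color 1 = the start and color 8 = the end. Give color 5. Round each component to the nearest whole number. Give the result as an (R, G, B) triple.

(25, 152, 100)

With 8 swatches and endpoints inclusive, swatch 5 sits at t = (5 − 1)/(8 − 1) = 4/7 ≈ 0.5714.
R = 47 + 0.5714 × (8 − 47) = 24.715 → 25
G = 54 + 0.5714 × (226 − 54) = 152.281 → 152
B = 64 + 0.5714 × (127 − 64) = 99.998 → 100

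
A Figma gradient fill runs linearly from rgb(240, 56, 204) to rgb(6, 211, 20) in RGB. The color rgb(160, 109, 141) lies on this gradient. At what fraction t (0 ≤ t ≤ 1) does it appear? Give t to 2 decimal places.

Invert the lerp on the R channel (largest span, 234): t = (160 − 240) / (6 − 240) = -80/-234 = 0.34188.
Check on G: (109 − 56)/(211 − 56) = 0.3419 ✓

0.34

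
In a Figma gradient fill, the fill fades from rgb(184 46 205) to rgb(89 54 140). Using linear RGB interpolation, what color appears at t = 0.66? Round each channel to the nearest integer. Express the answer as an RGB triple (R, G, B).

R = 184 + 0.66 × (89 − 184) = 184 + 0.66 × -95 = 121.3 → 121
G = 46 + 0.66 × (54 − 46) = 46 + 0.66 × 8 = 51.28 → 51
B = 205 + 0.66 × (140 − 205) = 205 + 0.66 × -65 = 162.1 → 162

(121, 51, 162)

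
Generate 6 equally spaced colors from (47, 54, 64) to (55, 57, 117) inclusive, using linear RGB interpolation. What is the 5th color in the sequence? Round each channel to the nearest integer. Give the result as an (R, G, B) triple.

(53, 56, 106)

With 6 swatches and endpoints inclusive, swatch 5 sits at t = (5 − 1)/(6 − 1) = 4/5 ≈ 0.8.
R = 47 + 0.8 × (55 − 47) = 53.4 → 53
G = 54 + 0.8 × (57 − 54) = 56.4 → 56
B = 64 + 0.8 × (117 − 64) = 106.4 → 106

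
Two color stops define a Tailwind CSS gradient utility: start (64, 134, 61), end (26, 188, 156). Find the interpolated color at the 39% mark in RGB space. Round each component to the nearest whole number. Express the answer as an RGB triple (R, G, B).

39% corresponds to t = 0.39.
R = 64 + 0.39 × (26 − 64) = 64 + 0.39 × -38 = 49.18 → 49
G = 134 + 0.39 × (188 − 134) = 134 + 0.39 × 54 = 155.06 → 155
B = 61 + 0.39 × (156 − 61) = 61 + 0.39 × 95 = 98.05 → 98
So the blended color is (49, 155, 98), about #319b62.

(49, 155, 98)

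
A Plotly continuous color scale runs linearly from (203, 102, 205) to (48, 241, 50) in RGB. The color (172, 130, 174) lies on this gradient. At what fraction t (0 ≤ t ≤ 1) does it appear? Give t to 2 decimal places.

Invert the lerp on the R channel (largest span, 155): t = (172 − 203) / (48 − 203) = -31/-155 = 0.2.
Check on G: (130 − 102)/(241 − 102) = 0.2014 ✓

0.20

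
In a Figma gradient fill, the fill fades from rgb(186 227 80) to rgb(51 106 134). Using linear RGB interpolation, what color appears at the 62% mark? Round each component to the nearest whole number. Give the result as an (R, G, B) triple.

(102, 152, 113)

62% corresponds to t = 0.62.
R = 186 + 0.62 × (51 − 186) = 186 + 0.62 × -135 = 102.3 → 102
G = 227 + 0.62 × (106 − 227) = 227 + 0.62 × -121 = 151.98 → 152
B = 80 + 0.62 × (134 − 80) = 80 + 0.62 × 54 = 113.48 → 113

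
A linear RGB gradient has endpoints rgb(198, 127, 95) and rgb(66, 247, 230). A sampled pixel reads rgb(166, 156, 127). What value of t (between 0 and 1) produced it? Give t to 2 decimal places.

Invert the lerp on the B channel (largest span, 135): t = (127 − 95) / (230 − 95) = 32/135 = 0.23704.
Check on R: (166 − 198)/(66 − 198) = 0.2424 ✓

0.24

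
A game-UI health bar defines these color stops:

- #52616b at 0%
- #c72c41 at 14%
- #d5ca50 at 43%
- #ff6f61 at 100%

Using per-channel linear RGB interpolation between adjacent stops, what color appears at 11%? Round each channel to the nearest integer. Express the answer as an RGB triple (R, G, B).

11% lies between the 0% and 14% stops, so the local fraction is t = (11 − 0)/(14 − 0) = 11/14 ≈ 0.7857.
#52616b → (82, 97, 107); #c72c41 → (199, 44, 65).
R = 82 + 0.7857 × (199 − 82) = 173.927 → 174
G = 97 + 0.7857 × (44 − 97) = 55.358 → 55
B = 107 + 0.7857 × (65 − 107) = 74.001 → 74

(174, 55, 74)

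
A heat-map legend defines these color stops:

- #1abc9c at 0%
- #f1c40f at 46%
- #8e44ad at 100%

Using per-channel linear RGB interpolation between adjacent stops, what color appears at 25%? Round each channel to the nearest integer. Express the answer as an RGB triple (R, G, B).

25% lies between the 0% and 46% stops, so the local fraction is t = (25 − 0)/(46 − 0) = 25/46 ≈ 0.5435.
#1abc9c → (26, 188, 156); #f1c40f → (241, 196, 15).
R = 26 + 0.5435 × (241 − 26) = 142.852 → 143
G = 188 + 0.5435 × (196 − 188) = 192.348 → 192
B = 156 + 0.5435 × (15 − 156) = 79.367 → 79

(143, 192, 79)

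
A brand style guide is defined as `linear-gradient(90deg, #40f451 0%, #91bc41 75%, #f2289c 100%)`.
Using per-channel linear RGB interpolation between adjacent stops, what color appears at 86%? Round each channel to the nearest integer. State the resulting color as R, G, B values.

(188, 123, 105)

86% lies between the 75% and 100% stops, so the local fraction is t = (86 − 75)/(100 − 75) = 11/25 ≈ 0.44.
#91bc41 → (145, 188, 65); #f2289c → (242, 40, 156).
R = 145 + 0.44 × (242 − 145) = 187.68 → 188
G = 188 + 0.44 × (40 − 188) = 122.88 → 123
B = 65 + 0.44 × (156 − 65) = 105.04 → 105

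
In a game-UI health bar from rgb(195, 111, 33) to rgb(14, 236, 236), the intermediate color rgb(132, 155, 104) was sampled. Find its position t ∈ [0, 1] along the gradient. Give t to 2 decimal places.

Invert the lerp on the B channel (largest span, 203): t = (104 − 33) / (236 − 33) = 71/203 = 0.34975.
Check on R: (132 − 195)/(14 − 195) = 0.3481 ✓

0.35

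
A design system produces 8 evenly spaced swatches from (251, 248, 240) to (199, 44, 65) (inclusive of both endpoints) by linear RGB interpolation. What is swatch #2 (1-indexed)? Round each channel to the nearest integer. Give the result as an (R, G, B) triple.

(244, 219, 215)

With 8 swatches and endpoints inclusive, swatch 2 sits at t = (2 − 1)/(8 − 1) = 1/7 ≈ 0.1429.
R = 251 + 0.1429 × (199 − 251) = 243.569 → 244
G = 248 + 0.1429 × (44 − 248) = 218.848 → 219
B = 240 + 0.1429 × (65 − 240) = 214.993 → 215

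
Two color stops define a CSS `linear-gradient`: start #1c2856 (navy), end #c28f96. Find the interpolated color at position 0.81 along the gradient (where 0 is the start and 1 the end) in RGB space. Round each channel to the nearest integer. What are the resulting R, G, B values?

(162, 123, 138)

#1c2856 → (28, 40, 86); #c28f96 → (194, 143, 150).
R = 28 + 0.81 × (194 − 28) = 28 + 0.81 × 166 = 162.46 → 162
G = 40 + 0.81 × (143 − 40) = 40 + 0.81 × 103 = 123.43 → 123
B = 86 + 0.81 × (150 − 86) = 86 + 0.81 × 64 = 137.84 → 138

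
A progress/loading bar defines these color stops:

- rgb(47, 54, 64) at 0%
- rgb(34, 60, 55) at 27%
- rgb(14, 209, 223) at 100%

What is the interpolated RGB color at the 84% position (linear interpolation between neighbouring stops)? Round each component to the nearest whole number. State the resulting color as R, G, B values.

84% lies between the 27% and 100% stops, so the local fraction is t = (84 − 27)/(100 − 27) = 57/73 ≈ 0.7808.
R = 34 + 0.7808 × (14 − 34) = 18.384 → 18
G = 60 + 0.7808 × (209 − 60) = 176.339 → 176
B = 55 + 0.7808 × (223 − 55) = 186.174 → 186

(18, 176, 186)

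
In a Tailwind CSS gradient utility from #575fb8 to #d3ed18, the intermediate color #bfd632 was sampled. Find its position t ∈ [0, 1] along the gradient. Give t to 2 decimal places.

0.84

Invert the lerp on the B channel (largest span, 160): t = (50 − 184) / (24 − 184) = -134/-160 = 0.8375.
Check on R: (191 − 87)/(211 − 87) = 0.8387 ✓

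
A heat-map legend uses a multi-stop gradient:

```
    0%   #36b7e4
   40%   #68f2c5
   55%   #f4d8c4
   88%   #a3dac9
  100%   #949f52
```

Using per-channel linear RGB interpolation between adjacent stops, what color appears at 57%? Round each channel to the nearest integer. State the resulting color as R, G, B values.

57% lies between the 55% and 88% stops, so the local fraction is t = (57 − 55)/(88 − 55) = 2/33 ≈ 0.0606.
#f4d8c4 → (244, 216, 196); #a3dac9 → (163, 218, 201).
R = 244 + 0.0606 × (163 − 244) = 239.091 → 239
G = 216 + 0.0606 × (218 − 216) = 216.121 → 216
B = 196 + 0.0606 × (201 − 196) = 196.303 → 196

(239, 216, 196)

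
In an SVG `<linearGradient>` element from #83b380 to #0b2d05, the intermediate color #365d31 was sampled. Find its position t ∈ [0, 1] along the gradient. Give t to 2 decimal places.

Invert the lerp on the G channel (largest span, 134): t = (93 − 179) / (45 − 179) = -86/-134 = 0.64179.
Check on R: (54 − 131)/(11 − 131) = 0.6417 ✓

0.64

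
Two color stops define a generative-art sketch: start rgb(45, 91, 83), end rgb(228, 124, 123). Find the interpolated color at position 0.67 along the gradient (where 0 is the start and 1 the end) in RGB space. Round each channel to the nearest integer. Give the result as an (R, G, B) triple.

(168, 113, 110)

R = 45 + 0.67 × (228 − 45) = 45 + 0.67 × 183 = 167.61 → 168
G = 91 + 0.67 × (124 − 91) = 91 + 0.67 × 33 = 113.11 → 113
B = 83 + 0.67 × (123 − 83) = 83 + 0.67 × 40 = 109.8 → 110
So the blended color is (168, 113, 110), about #a8716e.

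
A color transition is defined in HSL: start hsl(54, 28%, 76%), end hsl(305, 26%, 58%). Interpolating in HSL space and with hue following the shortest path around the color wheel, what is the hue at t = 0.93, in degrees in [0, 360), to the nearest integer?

Hue: 305 − 54 = 251°, but |251| > 180 so the shorter arc goes the other way: Δh = 251 − 360 = -109°.
H = 54 + 0.93 × (-109) = -47.37 → -47 → -47 mod 360 = 313°

313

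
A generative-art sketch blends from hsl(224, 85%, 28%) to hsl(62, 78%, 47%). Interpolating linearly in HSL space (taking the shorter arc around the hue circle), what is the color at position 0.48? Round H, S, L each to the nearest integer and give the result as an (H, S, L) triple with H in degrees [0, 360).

Hue arc: Δh = 62 − 224 = -162° (|Δh| ≤ 180, already the shorter path).
H = 224 + 0.48 × (-162) = 146.24 → 146°
S = 85 + 0.48 × (78 − 85) = 81.64 → 82%
L = 28 + 0.48 × (47 − 28) = 37.12 → 37%

(146, 82, 37)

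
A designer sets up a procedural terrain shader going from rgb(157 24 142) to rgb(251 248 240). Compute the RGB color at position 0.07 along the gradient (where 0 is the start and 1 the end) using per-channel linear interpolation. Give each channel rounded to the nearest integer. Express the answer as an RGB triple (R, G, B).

(164, 40, 149)

R = 157 + 0.07 × (251 − 157) = 157 + 0.07 × 94 = 163.58 → 164
G = 24 + 0.07 × (248 − 24) = 24 + 0.07 × 224 = 39.68 → 40
B = 142 + 0.07 × (240 − 142) = 142 + 0.07 × 98 = 148.86 → 149
So the blended color is (164, 40, 149), about #a42895.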